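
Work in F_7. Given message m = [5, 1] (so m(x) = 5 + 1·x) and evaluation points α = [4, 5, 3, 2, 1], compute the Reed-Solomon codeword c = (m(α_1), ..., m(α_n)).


c = [2, 3, 1, 0, 6]

Message polynomial: m(x) = 5 + 1·x (mod 7).
For each evaluation point α_i, compute m(α_i) mod 7:
  α_1 = 4: Horner steps 1 → 2, so m(4) = 2.
  α_2 = 5: Horner steps 1 → 3, so m(5) = 3.
  α_3 = 3: Horner steps 1 → 1, so m(3) = 1.
  α_4 = 2: Horner steps 1 → 0, so m(2) = 0.
  α_5 = 1: Horner steps 1 → 6, so m(1) = 6.
Codeword c = [2, 3, 1, 0, 6] ∈ F_7^5.


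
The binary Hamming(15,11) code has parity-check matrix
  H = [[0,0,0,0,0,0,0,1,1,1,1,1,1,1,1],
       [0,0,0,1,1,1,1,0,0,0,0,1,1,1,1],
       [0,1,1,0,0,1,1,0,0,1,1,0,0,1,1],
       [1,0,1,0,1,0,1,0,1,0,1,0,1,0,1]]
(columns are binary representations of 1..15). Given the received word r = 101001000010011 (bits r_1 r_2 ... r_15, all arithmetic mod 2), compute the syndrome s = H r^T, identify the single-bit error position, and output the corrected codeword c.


s = (1, 1, 1, 0)^T, error position = 14, corrected codeword c = 101001000010001

Compute s = H r^T mod 2 one row at a time:
  s_1 = 0 + 0 + 0 + 1 + 0 + 0 + 1 + 1 = 3 ≡ 1 (mod 2).
  s_2 = 0 + 0 + 1 + 0 + 0 + 0 + 1 + 1 = 3 ≡ 1 (mod 2).
  s_3 = 0 + 1 + 1 + 0 + 0 + 1 + 1 + 1 = 5 ≡ 1 (mod 2).
  s_4 = 1 + 1 + 0 + 0 + 0 + 1 + 0 + 1 = 4 ≡ 0 (mod 2).
s = (1, 1, 1, 0)^T — this equals column 14 of H (binary 1110), so error is at position 14.
Correct: flip bit 14 of r = 101001000010011 to get c = 101001000010001.


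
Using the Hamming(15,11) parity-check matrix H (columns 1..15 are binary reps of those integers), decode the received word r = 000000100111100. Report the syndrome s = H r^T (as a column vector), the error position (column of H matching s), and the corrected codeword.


s = (0, 1, 1, 1)^T, error position = 7, corrected codeword c = 000000000111100

Compute s = H r^T mod 2 one row at a time:
  s_1 = 0 + 0 + 1 + 1 + 1 + 1 + 0 + 0 = 4 ≡ 0 (mod 2).
  s_2 = 0 + 0 + 0 + 1 + 1 + 1 + 0 + 0 = 3 ≡ 1 (mod 2).
  s_3 = 0 + 0 + 0 + 1 + 1 + 1 + 0 + 0 = 3 ≡ 1 (mod 2).
  s_4 = 0 + 0 + 0 + 1 + 0 + 1 + 1 + 0 = 3 ≡ 1 (mod 2).
s = (0, 1, 1, 1)^T — this equals column 7 of H (binary 0111), so error is at position 7.
Correct: flip bit 7 of r = 000000100111100 to get c = 000000000111100.


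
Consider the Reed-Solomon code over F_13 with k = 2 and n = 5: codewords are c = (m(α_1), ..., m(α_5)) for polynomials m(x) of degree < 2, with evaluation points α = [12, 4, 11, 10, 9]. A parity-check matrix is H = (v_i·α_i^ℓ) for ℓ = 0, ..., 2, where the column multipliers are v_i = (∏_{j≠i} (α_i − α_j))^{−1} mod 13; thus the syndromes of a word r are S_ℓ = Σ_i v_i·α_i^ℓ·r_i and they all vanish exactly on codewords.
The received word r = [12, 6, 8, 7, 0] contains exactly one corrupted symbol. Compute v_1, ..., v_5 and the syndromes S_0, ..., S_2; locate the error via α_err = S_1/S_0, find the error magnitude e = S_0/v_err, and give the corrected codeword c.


S = (10, 9, 12), error at position 4, error magnitude e = 3, c = [12, 6, 8, 4, 0].

Step 1: column multipliers v_i = (∏_{j≠i}(α_i − α_j))^{−1} mod 13.
  i = 1 (α = 12): (12−4)(12−11)(12−10)(12−9) = 8·1·2·3 = 48 ≡ 9, so v_1 = 9^{−1} = 3 (mod 13).
  i = 2 (α = 4): (4−12)(4−11)(4−10)(4−9) = (−8)·(−7)·(−6)·(−5) = 1680 ≡ 3, so v_2 = 3^{−1} = 9 (mod 13).
  i = 3 (α = 11): (11−12)(11−4)(11−10)(11−9) = (−1)·7·1·2 = −14 ≡ 12, so v_3 = 12^{−1} = 12 (mod 13).
  i = 4 (α = 10): (10−12)(10−4)(10−11)(10−9) = (−2)·6·(−1)·1 = 12 ≡ 12, so v_4 = 12^{−1} = 12 (mod 13).
  i = 5 (α = 9): (9−12)(9−4)(9−11)(9−10) = (−3)·5·(−2)·(−1) = −30 ≡ 9, so v_5 = 9^{−1} = 3 (mod 13).
  v = [3, 9, 12, 12, 3].
Step 2: syndromes of r = [12, 6, 8, 7, 0] (all sums mod 13).
  S_0 = Σ v_i r_i = 3·12 + 9·6 + 12·8 + 12·7 + 3·0 = 270 ≡ 10.
  S_1 = Σ v_i α_i r_i = 3·12·12 + 9·4·6 + 12·11·8 + 12·10·7 + 3·9·0 = 2544 ≡ 9.
  α_i^2 mod 13 = [1, 3, 4, 9, 3].
  S_2 = Σ v_i α_i^2 r_i = 3·1·12 + 9·3·6 + 12·4·8 + 12·9·7 + 3·3·0 = 1338 ≡ 12.
  S = (10, 9, 12) ≠ 0, so r is not a codeword (an error is present).
Step 3: locate the error. For a single error e at position i, S_ℓ = v_i·e·α_i^ℓ, so α_err = S_1/S_0.
  S_0^{−1} = 10^{−1} = 4 (mod 13), so α_err = 9·4 = 36 ≡ 10 = α_4. Error position i = 4.
  Consistency check: S_2/S_1 = 12·3 = 36 ≡ 10 = α_err ✓ (single-error assumption holds).
Step 4: error magnitude e = S_0/v_4 = S_0·∏_{j≠4}(α_4 − α_j) = 10·12 = 120 ≡ 3 (mod 13).
Step 5: correct position 4: c_4 = r_4 − e = 7 − 3 ≡ 4 (mod 13). Hence c = [12, 6, 8, 4, 0].
  Check: interpolating c through the α_i gives m(x) = 3 + 4·x (degree < 2) with m(α_i) = c_i for every i, so c is indeed a codeword.


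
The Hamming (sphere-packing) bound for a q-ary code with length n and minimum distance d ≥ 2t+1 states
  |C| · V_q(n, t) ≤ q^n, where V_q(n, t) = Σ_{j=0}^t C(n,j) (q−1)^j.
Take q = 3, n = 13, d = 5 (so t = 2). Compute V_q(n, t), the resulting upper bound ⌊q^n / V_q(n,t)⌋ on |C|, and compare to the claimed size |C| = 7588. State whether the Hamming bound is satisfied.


V_q(n, t) = 339, q^n = 1594323, Hamming bound = 4703, |C| = 7588 > bound (violated).

Step 1: Compute V_q(n, t) = Σ_{j=0}^2 C(n, j) (q−1)^j.
  j = 0: C(13,0)·(2)^0 = 1·1 = 1.
  j = 1: C(13,1)·(2)^1 = 13·2 = 26.
  j = 2: C(13,2)·(2)^2 = 78·4 = 312.
  V_q(n, t) = 1 + 26 + 312 = 339.
Step 2: q^n = 3^13 = 1594323.
Step 3: Hamming bound ⌊q^n / V_q(n,t)⌋ = ⌊1594323/339⌋ = 4703.
Step 4: Compare |C| = 7588 to 4703: violated.
The claimed |C| lies above the Hamming bound, so no 3-ary code of length 13 with d ≥ 5 can have 7588 codewords.


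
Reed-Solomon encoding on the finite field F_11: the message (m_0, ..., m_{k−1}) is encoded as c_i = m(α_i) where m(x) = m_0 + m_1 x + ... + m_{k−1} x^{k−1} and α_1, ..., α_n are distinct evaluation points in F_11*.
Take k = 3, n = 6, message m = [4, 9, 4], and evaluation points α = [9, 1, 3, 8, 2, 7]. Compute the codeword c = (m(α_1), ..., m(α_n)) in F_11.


c = [2, 6, 1, 2, 5, 10]

Message polynomial: m(x) = 4 + 9·x + 4·x^2 (mod 11).
For each evaluation point α_i, compute m(α_i) mod 11:
  α_1 = 9: Horner steps 4 → 1 → 2, so m(9) = 2.
  α_2 = 1: Horner steps 4 → 2 → 6, so m(1) = 6.
  α_3 = 3: Horner steps 4 → 10 → 1, so m(3) = 1.
  α_4 = 8: Horner steps 4 → 8 → 2, so m(8) = 2.
  α_5 = 2: Horner steps 4 → 6 → 5, so m(2) = 5.
  α_6 = 7: Horner steps 4 → 4 → 10, so m(7) = 10.
Codeword c = [2, 6, 1, 2, 5, 10] ∈ F_11^6.


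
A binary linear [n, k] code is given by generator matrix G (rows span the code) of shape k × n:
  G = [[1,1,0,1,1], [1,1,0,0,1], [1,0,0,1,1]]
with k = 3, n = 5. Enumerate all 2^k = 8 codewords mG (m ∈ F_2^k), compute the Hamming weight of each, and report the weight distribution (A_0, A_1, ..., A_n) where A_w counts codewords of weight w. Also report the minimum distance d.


Weight distribution: A_0 = 1, A_1 = 2, A_2 = 2, A_3 = 2, A_4 = 1. Minimum distance d = 1.

Enumerate all 2^3 = 8 messages m ∈ F_2^3.
For each, compute codeword c = mG in F_2^5, then tally its weight.
  m = 000 → c = 00000, weight = 0.
  m = 100 → c = 11011, weight = 4.
  m = 010 → c = 11001, weight = 3.
  m = 110 → c = 00010, weight = 1.
  m = 001 → c = 10011, weight = 3.
  m = 101 → c = 01000, weight = 1.
  m = 011 → c = 01010, weight = 2.
  m = 111 → c = 10001, weight = 2.
Tally weights:
  weight 0: 1 codewords.
  weight 1: 2 codewords.
  weight 2: 2 codewords.
  weight 3: 2 codewords.
  weight 4: 1 codewords.
Minimum distance d = smallest w > 0 with A_w > 0 = 1.
Sanity: Σ A_w = 8 = 2^3 = 8 ✓.


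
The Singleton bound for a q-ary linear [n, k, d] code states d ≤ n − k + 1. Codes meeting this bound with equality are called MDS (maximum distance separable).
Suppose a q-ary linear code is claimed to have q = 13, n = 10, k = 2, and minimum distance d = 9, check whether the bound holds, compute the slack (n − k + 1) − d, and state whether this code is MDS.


Singleton RHS = n − k + 1 = 9, slack = 0, bound satisfied, MDS.

Singleton bound: d ≤ n − k + 1.
Here n = 10, k = 2, so n − k + 1 = 9.
Given d = 9, check d ≤ 9: YES.
Slack = (n − k + 1) − d = 0.
The code is MDS (slack = 0).
Description: the claimed parameters are [10, 2, 9]_13; such a code would be MDS (meets Singleton bound).


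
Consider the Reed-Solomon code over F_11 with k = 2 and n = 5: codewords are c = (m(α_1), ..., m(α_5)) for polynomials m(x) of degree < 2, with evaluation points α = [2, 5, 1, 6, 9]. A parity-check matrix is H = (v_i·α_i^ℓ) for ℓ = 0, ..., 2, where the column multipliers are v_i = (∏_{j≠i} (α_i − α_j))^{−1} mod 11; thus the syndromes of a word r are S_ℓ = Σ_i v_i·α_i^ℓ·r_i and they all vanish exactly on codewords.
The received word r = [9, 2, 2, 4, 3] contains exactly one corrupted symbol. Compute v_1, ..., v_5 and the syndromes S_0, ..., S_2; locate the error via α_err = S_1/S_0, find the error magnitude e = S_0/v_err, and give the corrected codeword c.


S = (4, 9, 1), error at position 2, error magnitude e = 5, c = [9, 8, 2, 4, 3].

Step 1: column multipliers v_i = (∏_{j≠i}(α_i − α_j))^{−1} mod 11.
  i = 1 (α = 2): (2−5)(2−1)(2−6)(2−9) = (−3)·1·(−4)·(−7) = −84 ≡ 4, so v_1 = 4^{−1} = 3 (mod 11).
  i = 2 (α = 5): (5−2)(5−1)(5−6)(5−9) = 3·4·(−1)·(−4) = 48 ≡ 4, so v_2 = 4^{−1} = 3 (mod 11).
  i = 3 (α = 1): (1−2)(1−5)(1−6)(1−9) = (−1)·(−4)·(−5)·(−8) = 160 ≡ 6, so v_3 = 6^{−1} = 2 (mod 11).
  i = 4 (α = 6): (6−2)(6−5)(6−1)(6−9) = 4·1·5·(−3) = −60 ≡ 6, so v_4 = 6^{−1} = 2 (mod 11).
  i = 5 (α = 9): (9−2)(9−5)(9−1)(9−6) = 7·4·8·3 = 672 ≡ 1, so v_5 = 1^{−1} = 1 (mod 11).
  v = [3, 3, 2, 2, 1].
Step 2: syndromes of r = [9, 2, 2, 4, 3] (all sums mod 11).
  S_0 = Σ v_i r_i = 3·9 + 3·2 + 2·2 + 2·4 + 1·3 = 48 ≡ 4.
  S_1 = Σ v_i α_i r_i = 3·2·9 + 3·5·2 + 2·1·2 + 2·6·4 + 1·9·3 = 163 ≡ 9.
  α_i^2 mod 11 = [4, 3, 1, 3, 4].
  S_2 = Σ v_i α_i^2 r_i = 3·4·9 + 3·3·2 + 2·1·2 + 2·3·4 + 1·4·3 = 166 ≡ 1.
  S = (4, 9, 1) ≠ 0, so r is not a codeword (an error is present).
Step 3: locate the error. For a single error e at position i, S_ℓ = v_i·e·α_i^ℓ, so α_err = S_1/S_0.
  S_0^{−1} = 4^{−1} = 3 (mod 11), so α_err = 9·3 = 27 ≡ 5 = α_2. Error position i = 2.
  Consistency check: S_2/S_1 = 1·5 = 5 ≡ 5 = α_err ✓ (single-error assumption holds).
Step 4: error magnitude e = S_0/v_2 = S_0·∏_{j≠2}(α_2 − α_j) = 4·4 = 16 ≡ 5 (mod 11).
Step 5: correct position 2: c_2 = r_2 − e = 2 − 5 ≡ 8 (mod 11). Hence c = [9, 8, 2, 4, 3].
  Check: interpolating c through the α_i gives m(x) = 6 + 7·x (degree < 2) with m(α_i) = c_i for every i, so c is indeed a codeword.


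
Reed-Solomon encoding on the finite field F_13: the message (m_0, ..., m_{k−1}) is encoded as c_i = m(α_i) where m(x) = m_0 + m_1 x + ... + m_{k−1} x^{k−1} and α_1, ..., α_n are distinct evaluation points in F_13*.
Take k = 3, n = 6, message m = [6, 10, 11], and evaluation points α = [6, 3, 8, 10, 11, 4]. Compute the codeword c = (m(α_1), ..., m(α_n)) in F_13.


c = [7, 5, 10, 10, 4, 1]

Message polynomial: m(x) = 6 + 10·x + 11·x^2 (mod 13).
For each evaluation point α_i, compute m(α_i) mod 13:
  α_1 = 6: Horner steps 11 → 11 → 7, so m(6) = 7.
  α_2 = 3: Horner steps 11 → 4 → 5, so m(3) = 5.
  α_3 = 8: Horner steps 11 → 7 → 10, so m(8) = 10.
  α_4 = 10: Horner steps 11 → 3 → 10, so m(10) = 10.
  α_5 = 11: Horner steps 11 → 1 → 4, so m(11) = 4.
  α_6 = 4: Horner steps 11 → 2 → 1, so m(4) = 1.
Codeword c = [7, 5, 10, 10, 4, 1] ∈ F_13^6.


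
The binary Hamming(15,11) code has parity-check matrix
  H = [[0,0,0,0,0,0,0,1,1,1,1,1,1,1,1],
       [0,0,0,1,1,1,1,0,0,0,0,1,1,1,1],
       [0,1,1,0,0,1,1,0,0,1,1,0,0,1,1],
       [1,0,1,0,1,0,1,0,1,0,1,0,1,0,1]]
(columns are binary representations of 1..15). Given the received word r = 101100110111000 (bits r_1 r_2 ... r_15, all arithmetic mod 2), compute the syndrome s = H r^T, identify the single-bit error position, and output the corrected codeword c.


s = (0, 1, 0, 0)^T, error position = 4, corrected codeword c = 101000110111000

Compute s = H r^T mod 2 one row at a time:
  s_1 = 1 + 0 + 1 + 1 + 1 + 0 + 0 + 0 = 4 ≡ 0 (mod 2).
  s_2 = 1 + 0 + 0 + 1 + 1 + 0 + 0 + 0 = 3 ≡ 1 (mod 2).
  s_3 = 0 + 1 + 0 + 1 + 1 + 1 + 0 + 0 = 4 ≡ 0 (mod 2).
  s_4 = 1 + 1 + 0 + 1 + 0 + 1 + 0 + 0 = 4 ≡ 0 (mod 2).
s = (0, 1, 0, 0)^T — this equals column 4 of H (binary 0100), so error is at position 4.
Correct: flip bit 4 of r = 101100110111000 to get c = 101000110111000.


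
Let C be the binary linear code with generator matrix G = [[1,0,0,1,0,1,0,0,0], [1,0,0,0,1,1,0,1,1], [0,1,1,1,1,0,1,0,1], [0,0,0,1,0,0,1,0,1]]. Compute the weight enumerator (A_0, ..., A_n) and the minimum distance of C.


Weight distribution: A_0 = 1, A_3 = 4, A_4 = 3, A_5 = 2, A_6 = 4, A_7 = 2. Minimum distance d = 3.

Enumerate all 2^4 = 16 messages m ∈ F_2^4.
For each, compute codeword c = mG in F_2^9, then tally its weight.
  m = 0000 → c = 000000000, weight = 0.
  m = 1000 → c = 100101000, weight = 3.
  m = 0100 → c = 100011011, weight = 5.
  m = 1100 → c = 000110011, weight = 4.
  m = 0010 → c = 011110101, weight = 6.
  m = 1010 → c = 111011101, weight = 7.
  m = 0110 → c = 111101110, weight = 7.
  m = 1110 → c = 011000110, weight = 4.
  m = 0001 → c = 000100101, weight = 3.
  m = 1001 → c = 100001101, weight = 4.
  m = 0101 → c = 100111110, weight = 6.
  m = 1101 → c = 000010110, weight = 3.
  m = 0011 → c = 011010000, weight = 3.
  m = 1011 → c = 111111000, weight = 6.
  m = 0111 → c = 111001011, weight = 6.
  m = 1111 → c = 011100011, weight = 5.
Tally weights:
  weight 0: 1 codewords.
  weight 3: 4 codewords.
  weight 4: 3 codewords.
  weight 5: 2 codewords.
  weight 6: 4 codewords.
  weight 7: 2 codewords.
Minimum distance d = smallest w > 0 with A_w > 0 = 3.
Sanity: Σ A_w = 16 = 2^4 = 16 ✓.


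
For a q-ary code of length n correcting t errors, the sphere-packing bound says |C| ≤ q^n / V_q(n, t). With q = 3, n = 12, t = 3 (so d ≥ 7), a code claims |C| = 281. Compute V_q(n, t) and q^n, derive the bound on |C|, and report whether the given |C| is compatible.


V_q(n, t) = 2049, q^n = 531441, Hamming bound = 259, |C| = 281 > bound (violated).

Step 1: Compute V_q(n, t) = Σ_{j=0}^3 C(n, j) (q−1)^j.
  j = 0: C(12,0)·(2)^0 = 1·1 = 1.
  j = 1: C(12,1)·(2)^1 = 12·2 = 24.
  j = 2: C(12,2)·(2)^2 = 66·4 = 264.
  j = 3: C(12,3)·(2)^3 = 220·8 = 1760.
  V_q(n, t) = 1 + 24 + 264 + 1760 = 2049.
Step 2: q^n = 3^12 = 531441.
Step 3: Hamming bound ⌊q^n / V_q(n,t)⌋ = ⌊531441/2049⌋ = 259.
Step 4: Compare |C| = 281 to 259: violated.
The claimed |C| lies above the Hamming bound, so no 3-ary code of length 12 with d ≥ 7 can have 281 codewords.


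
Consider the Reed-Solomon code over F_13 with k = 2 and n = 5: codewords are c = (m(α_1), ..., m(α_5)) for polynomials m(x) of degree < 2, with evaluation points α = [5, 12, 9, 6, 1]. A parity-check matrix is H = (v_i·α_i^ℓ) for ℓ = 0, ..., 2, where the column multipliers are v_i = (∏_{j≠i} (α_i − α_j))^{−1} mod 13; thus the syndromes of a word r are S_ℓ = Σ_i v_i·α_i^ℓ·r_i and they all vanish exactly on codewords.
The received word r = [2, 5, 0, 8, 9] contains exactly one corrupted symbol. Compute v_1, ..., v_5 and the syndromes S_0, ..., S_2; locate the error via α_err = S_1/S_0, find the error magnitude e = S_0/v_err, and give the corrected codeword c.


S = (1, 1, 1), error at position 5, error magnitude e = 5, c = [2, 5, 0, 8, 4].

Step 1: column multipliers v_i = (∏_{j≠i}(α_i − α_j))^{−1} mod 13.
  i = 1 (α = 5): (5−12)(5−9)(5−6)(5−1) = (−7)·(−4)·(−1)·4 = −112 ≡ 5, so v_1 = 5^{−1} = 8 (mod 13).
  i = 2 (α = 12): (12−5)(12−9)(12−6)(12−1) = 7·3·6·11 = 1386 ≡ 8, so v_2 = 8^{−1} = 5 (mod 13).
  i = 3 (α = 9): (9−5)(9−12)(9−6)(9−1) = 4·(−3)·3·8 = −288 ≡ 11, so v_3 = 11^{−1} = 6 (mod 13).
  i = 4 (α = 6): (6−5)(6−12)(6−9)(6−1) = 1·(−6)·(−3)·5 = 90 ≡ 12, so v_4 = 12^{−1} = 12 (mod 13).
  i = 5 (α = 1): (1−5)(1−12)(1−9)(1−6) = (−4)·(−11)·(−8)·(−5) = 1760 ≡ 5, so v_5 = 5^{−1} = 8 (mod 13).
  v = [8, 5, 6, 12, 8].
Step 2: syndromes of r = [2, 5, 0, 8, 9] (all sums mod 13).
  S_0 = Σ v_i r_i = 8·2 + 5·5 + 6·0 + 12·8 + 8·9 = 209 ≡ 1.
  S_1 = Σ v_i α_i r_i = 8·5·2 + 5·12·5 + 6·9·0 + 12·6·8 + 8·1·9 = 1028 ≡ 1.
  α_i^2 mod 13 = [12, 1, 3, 10, 1].
  S_2 = Σ v_i α_i^2 r_i = 8·12·2 + 5·1·5 + 6·3·0 + 12·10·8 + 8·1·9 = 1249 ≡ 1.
  S = (1, 1, 1) ≠ 0, so r is not a codeword (an error is present).
Step 3: locate the error. For a single error e at position i, S_ℓ = v_i·e·α_i^ℓ, so α_err = S_1/S_0.
  S_0^{−1} = 1^{−1} = 1 (mod 13), so α_err = 1·1 = 1 ≡ 1 = α_5. Error position i = 5.
  Consistency check: S_2/S_1 = 1·1 = 1 ≡ 1 = α_err ✓ (single-error assumption holds).
Step 4: error magnitude e = S_0/v_5 = S_0·∏_{j≠5}(α_5 − α_j) = 1·5 = 5 ≡ 5 (mod 13).
Step 5: correct position 5: c_5 = r_5 − e = 9 − 5 ≡ 4 (mod 13). Hence c = [2, 5, 0, 8, 4].
  Check: interpolating c through the α_i gives m(x) = 11 + 6·x (degree < 2) with m(α_i) = c_i for every i, so c is indeed a codeword.


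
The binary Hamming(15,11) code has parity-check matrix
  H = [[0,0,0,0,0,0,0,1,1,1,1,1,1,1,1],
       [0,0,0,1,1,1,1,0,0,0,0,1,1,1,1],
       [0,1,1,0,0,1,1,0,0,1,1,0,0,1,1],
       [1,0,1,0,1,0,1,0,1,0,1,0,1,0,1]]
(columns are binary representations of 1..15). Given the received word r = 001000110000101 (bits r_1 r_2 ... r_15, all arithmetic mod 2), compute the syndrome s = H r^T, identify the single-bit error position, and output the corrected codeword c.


s = (1, 1, 1, 0)^T, error position = 14, corrected codeword c = 001000110000111

Compute s = H r^T mod 2 one row at a time:
  s_1 = 1 + 0 + 0 + 0 + 0 + 1 + 0 + 1 = 3 ≡ 1 (mod 2).
  s_2 = 0 + 0 + 0 + 1 + 0 + 1 + 0 + 1 = 3 ≡ 1 (mod 2).
  s_3 = 0 + 1 + 0 + 1 + 0 + 0 + 0 + 1 = 3 ≡ 1 (mod 2).
  s_4 = 0 + 1 + 0 + 1 + 0 + 0 + 1 + 1 = 4 ≡ 0 (mod 2).
s = (1, 1, 1, 0)^T — this equals column 14 of H (binary 1110), so error is at position 14.
Correct: flip bit 14 of r = 001000110000101 to get c = 001000110000111.


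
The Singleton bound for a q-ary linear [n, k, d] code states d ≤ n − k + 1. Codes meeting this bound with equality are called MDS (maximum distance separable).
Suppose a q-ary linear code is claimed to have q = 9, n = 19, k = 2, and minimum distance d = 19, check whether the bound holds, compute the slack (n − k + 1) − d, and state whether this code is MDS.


Singleton RHS = n − k + 1 = 18, slack = -1, bound violated (no such code; not MDS).

Singleton bound: d ≤ n − k + 1.
Here n = 19, k = 2, so n − k + 1 = 18.
Given d = 19, check d ≤ 18: NO.
Slack = (n − k + 1) − d = -1.
The slack is negative: d = 19 exceeds n − k + 1 = 18 by 1, so the Singleton bound is violated and no linear [19, 2, 19]_9 code can exist. In particular it is not MDS (MDS requires d = n − k + 1 exactly).
Description: the claimed parameters are [19, 2, 19]_9; such a code would be impossible (violates the Singleton bound).


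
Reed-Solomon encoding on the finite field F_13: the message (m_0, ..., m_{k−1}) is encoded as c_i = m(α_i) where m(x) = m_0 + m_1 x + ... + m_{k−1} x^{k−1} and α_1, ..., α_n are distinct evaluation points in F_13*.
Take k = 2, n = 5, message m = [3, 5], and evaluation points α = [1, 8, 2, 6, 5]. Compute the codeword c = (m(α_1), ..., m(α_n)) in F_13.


c = [8, 4, 0, 7, 2]

Message polynomial: m(x) = 3 + 5·x (mod 13).
For each evaluation point α_i, compute m(α_i) mod 13:
  α_1 = 1: Horner steps 5 → 8, so m(1) = 8.
  α_2 = 8: Horner steps 5 → 4, so m(8) = 4.
  α_3 = 2: Horner steps 5 → 0, so m(2) = 0.
  α_4 = 6: Horner steps 5 → 7, so m(6) = 7.
  α_5 = 5: Horner steps 5 → 2, so m(5) = 2.
Codeword c = [8, 4, 0, 7, 2] ∈ F_13^5.


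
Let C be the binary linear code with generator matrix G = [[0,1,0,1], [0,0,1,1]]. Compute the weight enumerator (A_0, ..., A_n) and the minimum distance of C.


Weight distribution: A_0 = 1, A_2 = 3. Minimum distance d = 2.

Enumerate all 2^2 = 4 messages m ∈ F_2^2.
For each, compute codeword c = mG in F_2^4, then tally its weight.
  m = 00 → c = 0000, weight = 0.
  m = 10 → c = 0101, weight = 2.
  m = 01 → c = 0011, weight = 2.
  m = 11 → c = 0110, weight = 2.
Tally weights:
  weight 0: 1 codewords.
  weight 2: 3 codewords.
Minimum distance d = smallest w > 0 with A_w > 0 = 2.
Sanity: Σ A_w = 4 = 2^2 = 4 ✓.


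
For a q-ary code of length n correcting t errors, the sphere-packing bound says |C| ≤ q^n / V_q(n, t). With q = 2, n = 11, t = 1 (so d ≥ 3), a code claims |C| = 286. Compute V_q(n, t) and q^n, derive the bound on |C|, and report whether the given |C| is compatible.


V_q(n, t) = 12, q^n = 2048, Hamming bound = 170, |C| = 286 > bound (violated).

Step 1: Compute V_q(n, t) = Σ_{j=0}^1 C(n, j) (q−1)^j.
  j = 0: C(11,0)·(1)^0 = 1·1 = 1.
  j = 1: C(11,1)·(1)^1 = 11·1 = 11.
  V_q(n, t) = 1 + 11 = 12.
Step 2: q^n = 2^11 = 2048.
Step 3: Hamming bound ⌊q^n / V_q(n,t)⌋ = ⌊2048/12⌋ = 170.
Step 4: Compare |C| = 286 to 170: violated.
The claimed |C| lies above the Hamming bound, so no 2-ary code of length 11 with d ≥ 3 can have 286 codewords.


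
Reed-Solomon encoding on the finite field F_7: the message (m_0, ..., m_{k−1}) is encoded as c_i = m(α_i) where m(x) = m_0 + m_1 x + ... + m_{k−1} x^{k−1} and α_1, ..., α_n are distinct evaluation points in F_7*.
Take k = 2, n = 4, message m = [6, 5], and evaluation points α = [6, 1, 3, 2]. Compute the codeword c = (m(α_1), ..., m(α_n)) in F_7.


c = [1, 4, 0, 2]

Message polynomial: m(x) = 6 + 5·x (mod 7).
For each evaluation point α_i, compute m(α_i) mod 7:
  α_1 = 6: Horner steps 5 → 1, so m(6) = 1.
  α_2 = 1: Horner steps 5 → 4, so m(1) = 4.
  α_3 = 3: Horner steps 5 → 0, so m(3) = 0.
  α_4 = 2: Horner steps 5 → 2, so m(2) = 2.
Codeword c = [1, 4, 0, 2] ∈ F_7^4.


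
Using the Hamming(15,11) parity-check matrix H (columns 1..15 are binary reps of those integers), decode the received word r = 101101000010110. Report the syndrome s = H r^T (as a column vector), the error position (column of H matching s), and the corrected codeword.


s = (1, 0, 0, 0)^T, error position = 8, corrected codeword c = 101101010010110

Compute s = H r^T mod 2 one row at a time:
  s_1 = 0 + 0 + 0 + 1 + 0 + 1 + 1 + 0 = 3 ≡ 1 (mod 2).
  s_2 = 1 + 0 + 1 + 0 + 0 + 1 + 1 + 0 = 4 ≡ 0 (mod 2).
  s_3 = 0 + 1 + 1 + 0 + 0 + 1 + 1 + 0 = 4 ≡ 0 (mod 2).
  s_4 = 1 + 1 + 0 + 0 + 0 + 1 + 1 + 0 = 4 ≡ 0 (mod 2).
s = (1, 0, 0, 0)^T — this equals column 8 of H (binary 1000), so error is at position 8.
Correct: flip bit 8 of r = 101101000010110 to get c = 101101010010110.


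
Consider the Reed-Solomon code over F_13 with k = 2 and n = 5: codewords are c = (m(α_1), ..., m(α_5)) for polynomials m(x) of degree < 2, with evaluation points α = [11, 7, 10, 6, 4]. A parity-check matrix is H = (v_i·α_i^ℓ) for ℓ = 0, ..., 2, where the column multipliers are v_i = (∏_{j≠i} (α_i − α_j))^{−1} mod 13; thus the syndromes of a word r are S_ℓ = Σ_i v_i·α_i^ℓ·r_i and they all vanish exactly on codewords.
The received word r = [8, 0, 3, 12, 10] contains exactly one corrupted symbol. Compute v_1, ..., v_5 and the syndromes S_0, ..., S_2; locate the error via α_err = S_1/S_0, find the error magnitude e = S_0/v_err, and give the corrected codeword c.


S = (3, 7, 12), error at position 1, error magnitude e = 4, c = [4, 0, 3, 12, 10].

Step 1: column multipliers v_i = (∏_{j≠i}(α_i − α_j))^{−1} mod 13.
  i = 1 (α = 11): (11−7)(11−10)(11−6)(11−4) = 4·1·5·7 = 140 ≡ 10, so v_1 = 10^{−1} = 4 (mod 13).
  i = 2 (α = 7): (7−11)(7−10)(7−6)(7−4) = (−4)·(−3)·1·3 = 36 ≡ 10, so v_2 = 10^{−1} = 4 (mod 13).
  i = 3 (α = 10): (10−11)(10−7)(10−6)(10−4) = (−1)·3·4·6 = −72 ≡ 6, so v_3 = 6^{−1} = 11 (mod 13).
  i = 4 (α = 6): (6−11)(6−7)(6−10)(6−4) = (−5)·(−1)·(−4)·2 = −40 ≡ 12, so v_4 = 12^{−1} = 12 (mod 13).
  i = 5 (α = 4): (4−11)(4−7)(4−10)(4−6) = (−7)·(−3)·(−6)·(−2) = 252 ≡ 5, so v_5 = 5^{−1} = 8 (mod 13).
  v = [4, 4, 11, 12, 8].
Step 2: syndromes of r = [8, 0, 3, 12, 10] (all sums mod 13).
  S_0 = Σ v_i r_i = 4·8 + 4·0 + 11·3 + 12·12 + 8·10 = 289 ≡ 3.
  S_1 = Σ v_i α_i r_i = 4·11·8 + 4·7·0 + 11·10·3 + 12·6·12 + 8·4·10 = 1866 ≡ 7.
  α_i^2 mod 13 = [4, 10, 9, 10, 3].
  S_2 = Σ v_i α_i^2 r_i = 4·4·8 + 4·10·0 + 11·9·3 + 12·10·12 + 8·3·10 = 2105 ≡ 12.
  S = (3, 7, 12) ≠ 0, so r is not a codeword (an error is present).
Step 3: locate the error. For a single error e at position i, S_ℓ = v_i·e·α_i^ℓ, so α_err = S_1/S_0.
  S_0^{−1} = 3^{−1} = 9 (mod 13), so α_err = 7·9 = 63 ≡ 11 = α_1. Error position i = 1.
  Consistency check: S_2/S_1 = 12·2 = 24 ≡ 11 = α_err ✓ (single-error assumption holds).
Step 4: error magnitude e = S_0/v_1 = S_0·∏_{j≠1}(α_1 − α_j) = 3·10 = 30 ≡ 4 (mod 13).
Step 5: correct position 1: c_1 = r_1 − e = 8 − 4 ≡ 4 (mod 13). Hence c = [4, 0, 3, 12, 10].
  Check: interpolating c through the α_i gives m(x) = 6 + 1·x (degree < 2) with m(α_i) = c_i for every i, so c is indeed a codeword.


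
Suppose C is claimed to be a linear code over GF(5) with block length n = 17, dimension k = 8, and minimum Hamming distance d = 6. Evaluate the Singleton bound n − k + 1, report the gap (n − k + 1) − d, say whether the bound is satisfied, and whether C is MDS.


Singleton RHS = n − k + 1 = 10, slack = 4, bound satisfied, not MDS.

Singleton bound: d ≤ n − k + 1.
Here n = 17, k = 8, so n − k + 1 = 10.
Given d = 6, check d ≤ 10: YES.
Slack = (n − k + 1) − d = 4.
The code is NOT MDS (slack = 4 > 0).
Description: the claimed parameters are [17, 8, 6]_5; such a code would be non-MDS.


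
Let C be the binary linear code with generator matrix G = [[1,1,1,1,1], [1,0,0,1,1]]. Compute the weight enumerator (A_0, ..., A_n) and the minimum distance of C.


Weight distribution: A_0 = 1, A_2 = 1, A_3 = 1, A_5 = 1. Minimum distance d = 2.

Enumerate all 2^2 = 4 messages m ∈ F_2^2.
For each, compute codeword c = mG in F_2^5, then tally its weight.
  m = 00 → c = 00000, weight = 0.
  m = 10 → c = 11111, weight = 5.
  m = 01 → c = 10011, weight = 3.
  m = 11 → c = 01100, weight = 2.
Tally weights:
  weight 0: 1 codewords.
  weight 2: 1 codewords.
  weight 3: 1 codewords.
  weight 5: 1 codewords.
Minimum distance d = smallest w > 0 with A_w > 0 = 2.
Sanity: Σ A_w = 4 = 2^2 = 4 ✓.


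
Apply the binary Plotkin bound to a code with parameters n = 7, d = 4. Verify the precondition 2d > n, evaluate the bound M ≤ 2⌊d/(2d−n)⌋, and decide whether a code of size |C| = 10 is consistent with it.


Plotkin bound M ≤ 8; given |C| = 10 > bound (violated).

Check applicability: 2d = 8, n = 7.
2d − n = 1 > 0, so Plotkin applies.
Compute d/(2d−n) = 4/1 ≈ 4.0000.
⌊d/(2d−n)⌋ = 4.
Plotkin bound: M ≤ 2·4 = 8.
Given |C| = 10, check: VIOLATED.
This |C| is above the Plotkin bound, so no binary code with n = 7, d = 4 and 10 codewords exists.


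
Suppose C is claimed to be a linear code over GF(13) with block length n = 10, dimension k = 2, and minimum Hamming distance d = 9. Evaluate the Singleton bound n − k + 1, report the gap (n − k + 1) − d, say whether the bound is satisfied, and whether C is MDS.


Singleton RHS = n − k + 1 = 9, slack = 0, bound satisfied, MDS.

Singleton bound: d ≤ n − k + 1.
Here n = 10, k = 2, so n − k + 1 = 9.
Given d = 9, check d ≤ 9: YES.
Slack = (n − k + 1) − d = 0.
The code is MDS (slack = 0).
Description: the claimed parameters are [10, 2, 9]_13; such a code would be MDS (meets Singleton bound).


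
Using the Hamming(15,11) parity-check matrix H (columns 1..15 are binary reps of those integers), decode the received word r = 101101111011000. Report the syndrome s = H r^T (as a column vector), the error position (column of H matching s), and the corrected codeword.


s = (0, 0, 0, 1)^T, error position = 1, corrected codeword c = 001101111011000

Compute s = H r^T mod 2 one row at a time:
  s_1 = 1 + 1 + 0 + 1 + 1 + 0 + 0 + 0 = 4 ≡ 0 (mod 2).
  s_2 = 1 + 0 + 1 + 1 + 1 + 0 + 0 + 0 = 4 ≡ 0 (mod 2).
  s_3 = 0 + 1 + 1 + 1 + 0 + 1 + 0 + 0 = 4 ≡ 0 (mod 2).
  s_4 = 1 + 1 + 0 + 1 + 1 + 1 + 0 + 0 = 5 ≡ 1 (mod 2).
s = (0, 0, 0, 1)^T — this equals column 1 of H (binary 0001), so error is at position 1.
Correct: flip bit 1 of r = 101101111011000 to get c = 001101111011000.


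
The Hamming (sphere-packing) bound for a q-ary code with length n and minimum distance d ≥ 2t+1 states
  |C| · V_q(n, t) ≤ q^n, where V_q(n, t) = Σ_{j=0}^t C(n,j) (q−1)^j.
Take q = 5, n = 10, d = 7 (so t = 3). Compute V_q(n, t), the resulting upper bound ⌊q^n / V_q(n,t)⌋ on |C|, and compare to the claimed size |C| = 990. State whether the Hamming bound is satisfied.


V_q(n, t) = 8441, q^n = 9765625, Hamming bound = 1156, |C| = 990 ≤ bound (satisfied).

Step 1: Compute V_q(n, t) = Σ_{j=0}^3 C(n, j) (q−1)^j.
  j = 0: C(10,0)·(4)^0 = 1·1 = 1.
  j = 1: C(10,1)·(4)^1 = 10·4 = 40.
  j = 2: C(10,2)·(4)^2 = 45·16 = 720.
  j = 3: C(10,3)·(4)^3 = 120·64 = 7680.
  V_q(n, t) = 1 + 40 + 720 + 7680 = 8441.
Step 2: q^n = 5^10 = 9765625.
Step 3: Hamming bound ⌊q^n / V_q(n,t)⌋ = ⌊9765625/8441⌋ = 1156.
Step 4: Compare |C| = 990 to 1156: satisfied.
The claimed |C| lies below the Hamming bound.


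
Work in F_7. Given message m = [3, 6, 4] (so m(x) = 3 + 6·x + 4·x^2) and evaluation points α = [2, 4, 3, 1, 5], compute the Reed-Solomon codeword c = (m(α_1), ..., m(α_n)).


c = [3, 0, 1, 6, 0]

Message polynomial: m(x) = 3 + 6·x + 4·x^2 (mod 7).
For each evaluation point α_i, compute m(α_i) mod 7:
  α_1 = 2: Horner steps 4 → 0 → 3, so m(2) = 3.
  α_2 = 4: Horner steps 4 → 1 → 0, so m(4) = 0.
  α_3 = 3: Horner steps 4 → 4 → 1, so m(3) = 1.
  α_4 = 1: Horner steps 4 → 3 → 6, so m(1) = 6.
  α_5 = 5: Horner steps 4 → 5 → 0, so m(5) = 0.
Codeword c = [3, 0, 1, 6, 0] ∈ F_7^5.


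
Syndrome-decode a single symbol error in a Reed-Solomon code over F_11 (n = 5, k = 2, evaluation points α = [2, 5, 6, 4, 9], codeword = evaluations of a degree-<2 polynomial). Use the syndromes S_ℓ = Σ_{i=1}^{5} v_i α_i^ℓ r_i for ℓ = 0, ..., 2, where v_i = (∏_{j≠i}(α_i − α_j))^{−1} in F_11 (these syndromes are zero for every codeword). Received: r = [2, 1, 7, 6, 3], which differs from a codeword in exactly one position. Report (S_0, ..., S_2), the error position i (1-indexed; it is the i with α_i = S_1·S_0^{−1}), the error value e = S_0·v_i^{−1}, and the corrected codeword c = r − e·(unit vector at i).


S = (10, 9, 7), error at position 1, error magnitude e = 8, c = [5, 1, 7, 6, 3].

Step 1: column multipliers v_i = (∏_{j≠i}(α_i − α_j))^{−1} mod 11.
  i = 1 (α = 2): (2−5)(2−6)(2−4)(2−9) = (−3)·(−4)·(−2)·(−7) = 168 ≡ 3, so v_1 = 3^{−1} = 4 (mod 11).
  i = 2 (α = 5): (5−2)(5−6)(5−4)(5−9) = 3·(−1)·1·(−4) = 12 ≡ 1, so v_2 = 1^{−1} = 1 (mod 11).
  i = 3 (α = 6): (6−2)(6−5)(6−4)(6−9) = 4·1·2·(−3) = −24 ≡ 9, so v_3 = 9^{−1} = 5 (mod 11).
  i = 4 (α = 4): (4−2)(4−5)(4−6)(4−9) = 2·(−1)·(−2)·(−5) = −20 ≡ 2, so v_4 = 2^{−1} = 6 (mod 11).
  i = 5 (α = 9): (9−2)(9−5)(9−6)(9−4) = 7·4·3·5 = 420 ≡ 2, so v_5 = 2^{−1} = 6 (mod 11).
  v = [4, 1, 5, 6, 6].
Step 2: syndromes of r = [2, 1, 7, 6, 3] (all sums mod 11).
  S_0 = Σ v_i r_i = 4·2 + 1·1 + 5·7 + 6·6 + 6·3 = 98 ≡ 10.
  S_1 = Σ v_i α_i r_i = 4·2·2 + 1·5·1 + 5·6·7 + 6·4·6 + 6·9·3 = 537 ≡ 9.
  α_i^2 mod 11 = [4, 3, 3, 5, 4].
  S_2 = Σ v_i α_i^2 r_i = 4·4·2 + 1·3·1 + 5·3·7 + 6·5·6 + 6·4·3 = 392 ≡ 7.
  S = (10, 9, 7) ≠ 0, so r is not a codeword (an error is present).
Step 3: locate the error. For a single error e at position i, S_ℓ = v_i·e·α_i^ℓ, so α_err = S_1/S_0.
  S_0^{−1} = 10^{−1} = 10 (mod 11), so α_err = 9·10 = 90 ≡ 2 = α_1. Error position i = 1.
  Consistency check: S_2/S_1 = 7·5 = 35 ≡ 2 = α_err ✓ (single-error assumption holds).
Step 4: error magnitude e = S_0/v_1 = S_0·∏_{j≠1}(α_1 − α_j) = 10·3 = 30 ≡ 8 (mod 11).
Step 5: correct position 1: c_1 = r_1 − e = 2 − 8 ≡ 5 (mod 11). Hence c = [5, 1, 7, 6, 3].
  Check: interpolating c through the α_i gives m(x) = 4 + 6·x (degree < 2) with m(α_i) = c_i for every i, so c is indeed a codeword.


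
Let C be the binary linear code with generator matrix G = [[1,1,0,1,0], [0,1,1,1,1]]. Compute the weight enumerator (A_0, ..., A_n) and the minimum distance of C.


Weight distribution: A_0 = 1, A_3 = 2, A_4 = 1. Minimum distance d = 3.

Enumerate all 2^2 = 4 messages m ∈ F_2^2.
For each, compute codeword c = mG in F_2^5, then tally its weight.
  m = 00 → c = 00000, weight = 0.
  m = 10 → c = 11010, weight = 3.
  m = 01 → c = 01111, weight = 4.
  m = 11 → c = 10101, weight = 3.
Tally weights:
  weight 0: 1 codewords.
  weight 3: 2 codewords.
  weight 4: 1 codewords.
Minimum distance d = smallest w > 0 with A_w > 0 = 3.
Sanity: Σ A_w = 4 = 2^2 = 4 ✓.


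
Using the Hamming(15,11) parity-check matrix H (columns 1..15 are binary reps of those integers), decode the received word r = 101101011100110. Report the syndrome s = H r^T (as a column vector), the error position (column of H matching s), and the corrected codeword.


s = (1, 0, 0, 0)^T, error position = 8, corrected codeword c = 101101001100110

Compute s = H r^T mod 2 one row at a time:
  s_1 = 1 + 1 + 1 + 0 + 0 + 1 + 1 + 0 = 5 ≡ 1 (mod 2).
  s_2 = 1 + 0 + 1 + 0 + 0 + 1 + 1 + 0 = 4 ≡ 0 (mod 2).
  s_3 = 0 + 1 + 1 + 0 + 1 + 0 + 1 + 0 = 4 ≡ 0 (mod 2).
  s_4 = 1 + 1 + 0 + 0 + 1 + 0 + 1 + 0 = 4 ≡ 0 (mod 2).
s = (1, 0, 0, 0)^T — this equals column 8 of H (binary 1000), so error is at position 8.
Correct: flip bit 8 of r = 101101011100110 to get c = 101101001100110.


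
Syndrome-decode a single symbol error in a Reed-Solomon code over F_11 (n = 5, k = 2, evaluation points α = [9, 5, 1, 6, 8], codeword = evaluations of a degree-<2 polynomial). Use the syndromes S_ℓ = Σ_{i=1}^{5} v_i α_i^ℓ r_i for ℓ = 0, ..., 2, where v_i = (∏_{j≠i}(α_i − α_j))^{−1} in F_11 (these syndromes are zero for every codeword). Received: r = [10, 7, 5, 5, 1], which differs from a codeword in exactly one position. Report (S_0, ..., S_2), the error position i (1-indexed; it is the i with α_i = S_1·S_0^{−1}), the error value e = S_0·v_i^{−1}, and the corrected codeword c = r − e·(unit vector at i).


S = (5, 5, 5), error at position 3, error magnitude e = 1, c = [10, 7, 4, 5, 1].

Step 1: column multipliers v_i = (∏_{j≠i}(α_i − α_j))^{−1} mod 11.
  i = 1 (α = 9): (9−5)(9−1)(9−6)(9−8) = 4·8·3·1 = 96 ≡ 8, so v_1 = 8^{−1} = 7 (mod 11).
  i = 2 (α = 5): (5−9)(5−1)(5−6)(5−8) = (−4)·4·(−1)·(−3) = −48 ≡ 7, so v_2 = 7^{−1} = 8 (mod 11).
  i = 3 (α = 1): (1−9)(1−5)(1−6)(1−8) = (−8)·(−4)·(−5)·(−7) = 1120 ≡ 9, so v_3 = 9^{−1} = 5 (mod 11).
  i = 4 (α = 6): (6−9)(6−5)(6−1)(6−8) = (−3)·1·5·(−2) = 30 ≡ 8, so v_4 = 8^{−1} = 7 (mod 11).
  i = 5 (α = 8): (8−9)(8−5)(8−1)(8−6) = (−1)·3·7·2 = −42 ≡ 2, so v_5 = 2^{−1} = 6 (mod 11).
  v = [7, 8, 5, 7, 6].
Step 2: syndromes of r = [10, 7, 5, 5, 1] (all sums mod 11).
  S_0 = Σ v_i r_i = 7·10 + 8·7 + 5·5 + 7·5 + 6·1 = 192 ≡ 5.
  S_1 = Σ v_i α_i r_i = 7·9·10 + 8·5·7 + 5·1·5 + 7·6·5 + 6·8·1 = 1193 ≡ 5.
  α_i^2 mod 11 = [4, 3, 1, 3, 9].
  S_2 = Σ v_i α_i^2 r_i = 7·4·10 + 8·3·7 + 5·1·5 + 7·3·5 + 6·9·1 = 632 ≡ 5.
  S = (5, 5, 5) ≠ 0, so r is not a codeword (an error is present).
Step 3: locate the error. For a single error e at position i, S_ℓ = v_i·e·α_i^ℓ, so α_err = S_1/S_0.
  S_0^{−1} = 5^{−1} = 9 (mod 11), so α_err = 5·9 = 45 ≡ 1 = α_3. Error position i = 3.
  Consistency check: S_2/S_1 = 5·9 = 45 ≡ 1 = α_err ✓ (single-error assumption holds).
Step 4: error magnitude e = S_0/v_3 = S_0·∏_{j≠3}(α_3 − α_j) = 5·9 = 45 ≡ 1 (mod 11).
Step 5: correct position 3: c_3 = r_3 − e = 5 − 1 ≡ 4 (mod 11). Hence c = [10, 7, 4, 5, 1].
  Check: interpolating c through the α_i gives m(x) = 6 + 9·x (degree < 2) with m(α_i) = c_i for every i, so c is indeed a codeword.


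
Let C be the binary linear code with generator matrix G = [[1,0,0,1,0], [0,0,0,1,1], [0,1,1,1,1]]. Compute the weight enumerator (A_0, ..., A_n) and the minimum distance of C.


Weight distribution: A_0 = 1, A_2 = 4, A_4 = 3. Minimum distance d = 2.

Enumerate all 2^3 = 8 messages m ∈ F_2^3.
For each, compute codeword c = mG in F_2^5, then tally its weight.
  m = 000 → c = 00000, weight = 0.
  m = 100 → c = 10010, weight = 2.
  m = 010 → c = 00011, weight = 2.
  m = 110 → c = 10001, weight = 2.
  m = 001 → c = 01111, weight = 4.
  m = 101 → c = 11101, weight = 4.
  m = 011 → c = 01100, weight = 2.
  m = 111 → c = 11110, weight = 4.
Tally weights:
  weight 0: 1 codewords.
  weight 2: 4 codewords.
  weight 4: 3 codewords.
Minimum distance d = smallest w > 0 with A_w > 0 = 2.
Sanity: Σ A_w = 8 = 2^3 = 8 ✓.


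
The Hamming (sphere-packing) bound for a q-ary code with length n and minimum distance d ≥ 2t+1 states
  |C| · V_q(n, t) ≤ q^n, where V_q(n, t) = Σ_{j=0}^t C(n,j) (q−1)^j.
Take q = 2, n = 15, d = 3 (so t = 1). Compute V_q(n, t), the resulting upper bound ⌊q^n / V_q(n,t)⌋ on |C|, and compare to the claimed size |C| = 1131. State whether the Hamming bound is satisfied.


V_q(n, t) = 16, q^n = 32768, Hamming bound = 2048, |C| = 1131 ≤ bound (satisfied).

Step 1: Compute V_q(n, t) = Σ_{j=0}^1 C(n, j) (q−1)^j.
  j = 0: C(15,0)·(1)^0 = 1·1 = 1.
  j = 1: C(15,1)·(1)^1 = 15·1 = 15.
  V_q(n, t) = 1 + 15 = 16.
Step 2: q^n = 2^15 = 32768.
Step 3: Hamming bound ⌊q^n / V_q(n,t)⌋ = ⌊32768/16⌋ = 2048.
Step 4: Compare |C| = 1131 to 2048: satisfied.
The claimed |C| lies below the Hamming bound.


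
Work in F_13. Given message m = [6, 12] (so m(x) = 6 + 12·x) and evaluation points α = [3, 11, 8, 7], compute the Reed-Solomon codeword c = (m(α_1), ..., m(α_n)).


c = [3, 8, 11, 12]

Message polynomial: m(x) = 6 + 12·x (mod 13).
For each evaluation point α_i, compute m(α_i) mod 13:
  α_1 = 3: Horner steps 12 → 3, so m(3) = 3.
  α_2 = 11: Horner steps 12 → 8, so m(11) = 8.
  α_3 = 8: Horner steps 12 → 11, so m(8) = 11.
  α_4 = 7: Horner steps 12 → 12, so m(7) = 12.
Codeword c = [3, 8, 11, 12] ∈ F_13^4.


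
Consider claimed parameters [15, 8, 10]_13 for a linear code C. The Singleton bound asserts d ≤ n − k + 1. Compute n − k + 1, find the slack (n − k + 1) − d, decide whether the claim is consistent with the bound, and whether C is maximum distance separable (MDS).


Singleton RHS = n − k + 1 = 8, slack = -2, bound violated (no such code; not MDS).

Singleton bound: d ≤ n − k + 1.
Here n = 15, k = 8, so n − k + 1 = 8.
Given d = 10, check d ≤ 8: NO.
Slack = (n − k + 1) − d = -2.
The slack is negative: d = 10 exceeds n − k + 1 = 8 by 2, so the Singleton bound is violated and no linear [15, 8, 10]_13 code can exist. In particular it is not MDS (MDS requires d = n − k + 1 exactly).
Description: the claimed parameters are [15, 8, 10]_13; such a code would be impossible (violates the Singleton bound).


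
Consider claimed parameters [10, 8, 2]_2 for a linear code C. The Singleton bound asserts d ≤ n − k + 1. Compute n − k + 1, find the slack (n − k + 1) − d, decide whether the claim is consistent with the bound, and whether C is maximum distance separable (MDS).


Singleton RHS = n − k + 1 = 3, slack = 1, bound satisfied, not MDS.

Singleton bound: d ≤ n − k + 1.
Here n = 10, k = 8, so n − k + 1 = 3.
Given d = 2, check d ≤ 3: YES.
Slack = (n − k + 1) − d = 1.
The code is NOT MDS (slack = 1 > 0).
Description: the claimed parameters are [10, 8, 2]_2; such a code would be non-MDS.
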